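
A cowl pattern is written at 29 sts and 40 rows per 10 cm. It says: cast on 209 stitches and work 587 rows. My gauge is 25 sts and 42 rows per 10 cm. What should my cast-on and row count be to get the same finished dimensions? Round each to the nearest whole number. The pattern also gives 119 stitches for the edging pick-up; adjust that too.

Cast on 180 stitches; work 616 rows; edging pick-up 103 stitches.

Stitches: 209 × 25/29 = 180.17 → 180.
Rows: 587 × 42/40 = 616.35 → 616.
edging pick-up: 119 × 25/29 = 102.59 → 103.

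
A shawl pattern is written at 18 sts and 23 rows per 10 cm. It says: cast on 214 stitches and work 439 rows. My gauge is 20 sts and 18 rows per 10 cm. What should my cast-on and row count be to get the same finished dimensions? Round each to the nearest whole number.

Stitches: 214 × 20/18 = 237.78 → 238.
Rows: 439 × 18/23 = 343.57 → 344.

Cast on 238 stitches; work 344 rows.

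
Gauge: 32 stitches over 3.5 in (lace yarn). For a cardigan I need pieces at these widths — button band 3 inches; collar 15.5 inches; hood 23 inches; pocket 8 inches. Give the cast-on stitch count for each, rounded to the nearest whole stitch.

Rate = 32/3.5 = 9.143 sts per in.
button band: 3 × 9.143 = 27.43 → 27.
collar: 15.5 × 9.143 = 141.71 → 142.
hood: 23 × 9.143 = 210.29 → 210.
pocket: 8 × 9.143 = 73.14 → 73.

button band 27; collar 142; hood 210; pocket 73.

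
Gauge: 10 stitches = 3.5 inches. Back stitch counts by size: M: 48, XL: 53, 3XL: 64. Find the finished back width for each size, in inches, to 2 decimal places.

M 16.80 inches; XL 18.55 inches; 3XL 22.40 inches.

10/3.5 = 2.857 sts per in.
M: 48 / 2.857 = 16.800 → 16.80 in.
XL: 53 / 2.857 = 18.550 → 18.55 in.
3XL: 64 / 2.857 = 22.400 → 22.40 in.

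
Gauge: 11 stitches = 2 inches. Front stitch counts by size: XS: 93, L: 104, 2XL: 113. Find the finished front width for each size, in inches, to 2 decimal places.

11/2 = 5.5 sts per in.
XS: 93 / 5.5 = 16.909 → 16.91 in.
L: 104 / 5.5 = 18.909 → 18.91 in.
2XL: 113 / 5.5 = 20.545 → 20.55 in.

XS 16.91 inches; L 18.91 inches; 2XL 20.55 inches.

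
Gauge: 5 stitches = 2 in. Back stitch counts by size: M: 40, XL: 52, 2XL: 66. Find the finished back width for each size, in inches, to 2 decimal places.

5/2 = 2.5 sts per in.
M: 40 / 2.5 = 16.000 → 16.00 in.
XL: 52 / 2.5 = 20.800 → 20.80 in.
2XL: 66 / 2.5 = 26.400 → 26.40 in.

M 16.00 inches; XL 20.80 inches; 2XL 26.40 inches.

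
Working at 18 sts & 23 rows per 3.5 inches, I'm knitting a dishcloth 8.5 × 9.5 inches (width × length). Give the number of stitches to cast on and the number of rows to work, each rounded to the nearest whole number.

Cast on 44 stitches and work 62 rows.

Stitch gauge = 18/3.5 = 5.143 sts/in; 8.5 × 5.143 = 43.71 → 44 sts.
Row gauge = 23/3.5 = 6.571 rows/in; 9.5 × 6.571 = 62.43 → 62 rows.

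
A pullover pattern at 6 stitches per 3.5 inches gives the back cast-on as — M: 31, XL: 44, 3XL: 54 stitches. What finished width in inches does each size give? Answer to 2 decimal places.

6/3.5 = 1.714 sts per in.
M: 31 / 1.714 = 18.083 → 18.08 in.
XL: 44 / 1.714 = 25.667 → 25.67 in.
3XL: 54 / 1.714 = 31.500 → 31.50 in.

M 18.08 inches; XL 25.67 inches; 3XL 31.50 inches.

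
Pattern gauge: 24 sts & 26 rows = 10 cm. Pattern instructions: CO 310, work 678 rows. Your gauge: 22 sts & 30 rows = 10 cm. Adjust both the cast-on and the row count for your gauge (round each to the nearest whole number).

Cast on 284 stitches; work 782 rows.

Stitches: 310 × 22/24 = 284.17 → 284.
Rows: 678 × 30/26 = 782.31 → 782.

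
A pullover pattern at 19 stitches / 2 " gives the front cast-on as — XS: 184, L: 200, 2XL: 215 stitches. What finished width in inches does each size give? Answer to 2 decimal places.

XS 19.37 inches; L 21.05 inches; 2XL 22.63 inches.

19/2 = 9.5 sts per in.
XS: 184 / 9.5 = 19.368 → 19.37 in.
L: 200 / 9.5 = 21.053 → 21.05 in.
2XL: 215 / 9.5 = 22.632 → 22.63 in.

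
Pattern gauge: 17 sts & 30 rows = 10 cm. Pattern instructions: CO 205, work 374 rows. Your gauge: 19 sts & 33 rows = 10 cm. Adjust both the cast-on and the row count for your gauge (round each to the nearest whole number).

Cast on 229 stitches; work 411 rows.

Stitches: 205 × 19/17 = 229.12 → 229.
Rows: 374 × 33/30 = 411.40 → 411.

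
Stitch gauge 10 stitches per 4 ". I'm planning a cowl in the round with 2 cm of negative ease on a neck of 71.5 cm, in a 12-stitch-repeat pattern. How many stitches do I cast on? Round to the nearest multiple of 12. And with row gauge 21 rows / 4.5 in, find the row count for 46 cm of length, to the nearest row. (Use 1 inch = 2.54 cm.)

Cast on 72 stitches; work 85 rows.

Finished = 71.5 − 2 = 69.5 cm.
69.5 cm × 1/2.54 = 27.36 inches.
10/4 = 2.5 sts per in; 27.36 × 2.5 = 68.41 sts.
Nearest multiple of 12 → 72.
46 cm = 18.11 inches; × 4.667 = 84.51 → 85 rows.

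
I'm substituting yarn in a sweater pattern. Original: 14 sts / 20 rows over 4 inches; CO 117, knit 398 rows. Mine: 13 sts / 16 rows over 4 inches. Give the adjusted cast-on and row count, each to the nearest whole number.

Cast on 109 stitches; work 318 rows.

Stitches: 117 × 13/14 = 108.64 → 109.
Rows: 398 × 16/20 = 318.40 → 318.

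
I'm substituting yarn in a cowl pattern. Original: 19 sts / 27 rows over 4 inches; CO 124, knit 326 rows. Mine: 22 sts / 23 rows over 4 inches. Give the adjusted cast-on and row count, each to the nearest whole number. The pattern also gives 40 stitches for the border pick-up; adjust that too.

Cast on 144 stitches; work 278 rows; border pick-up 46 stitches.

Stitches: 124 × 22/19 = 143.58 → 144.
Rows: 326 × 23/27 = 277.70 → 278.
border pick-up: 40 × 22/19 = 46.32 → 46.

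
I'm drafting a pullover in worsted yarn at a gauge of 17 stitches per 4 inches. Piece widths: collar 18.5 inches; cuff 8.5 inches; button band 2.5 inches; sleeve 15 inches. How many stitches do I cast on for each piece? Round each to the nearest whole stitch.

Rate = 17/4 = 4.25 sts per in.
collar: 18.5 × 4.25 = 78.62 → 79.
cuff: 8.5 × 4.25 = 36.12 → 36.
button band: 2.5 × 4.25 = 10.62 → 11.
sleeve: 15 × 4.25 = 63.75 → 64.

collar 79; cuff 36; button band 11; sleeve 64.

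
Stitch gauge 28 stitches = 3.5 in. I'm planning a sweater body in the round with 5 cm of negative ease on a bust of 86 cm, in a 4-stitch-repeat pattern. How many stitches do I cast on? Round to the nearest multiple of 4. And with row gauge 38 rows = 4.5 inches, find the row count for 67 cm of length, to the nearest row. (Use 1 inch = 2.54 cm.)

Cast on 256 stitches; work 223 rows.

Finished = 86 − 5 = 81 cm.
81 cm × 1/2.54 = 31.89 inches.
28/3.5 = 8 sts per in; 31.89 × 8 = 255.12 sts.
Nearest multiple of 4 → 256.
67 cm = 26.38 inches; × 8.444 = 222.75 → 223 rows.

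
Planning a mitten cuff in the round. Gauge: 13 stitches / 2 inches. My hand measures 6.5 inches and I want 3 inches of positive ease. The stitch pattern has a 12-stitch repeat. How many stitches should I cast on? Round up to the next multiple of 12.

CO 72 sts.

Finished = 6.5 + 3 = 9.5 inches.
13 / 2 = 6.5 sts/in.
9.5 × 6.5 = 61.75 sts.
Next multiple of 12: 72.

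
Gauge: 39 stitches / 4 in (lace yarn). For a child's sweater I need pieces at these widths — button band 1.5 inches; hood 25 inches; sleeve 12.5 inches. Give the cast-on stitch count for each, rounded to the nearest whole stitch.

Rate = 39/4 = 9.75 sts per in.
button band: 1.5 × 9.75 = 14.62 → 15.
hood: 25 × 9.75 = 243.75 → 244.
sleeve: 12.5 × 9.75 = 121.88 → 122.

button band 15; hood 244; sleeve 122.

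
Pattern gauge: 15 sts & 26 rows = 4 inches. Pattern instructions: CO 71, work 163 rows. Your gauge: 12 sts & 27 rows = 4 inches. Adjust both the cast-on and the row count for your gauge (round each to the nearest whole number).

Cast on 57 stitches; work 169 rows.

Stitches: 71 × 12/15 = 56.80 → 57.
Rows: 163 × 27/26 = 169.27 → 169.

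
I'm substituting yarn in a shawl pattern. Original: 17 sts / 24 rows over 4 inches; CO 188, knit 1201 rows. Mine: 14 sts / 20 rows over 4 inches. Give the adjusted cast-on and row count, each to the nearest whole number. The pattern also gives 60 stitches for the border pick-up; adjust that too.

Cast on 155 stitches; work 1001 rows; border pick-up 49 stitches.

Stitches: 188 × 14/17 = 154.82 → 155.
Rows: 1201 × 20/24 = 1000.83 → 1001.
border pick-up: 60 × 14/17 = 49.41 → 49.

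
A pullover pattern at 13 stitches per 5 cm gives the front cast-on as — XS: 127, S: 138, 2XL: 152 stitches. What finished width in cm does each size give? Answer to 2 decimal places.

13/5 = 2.6 sts per cm.
XS: 127 / 2.6 = 48.846 → 48.85 cm.
S: 138 / 2.6 = 53.077 → 53.08 cm.
2XL: 152 / 2.6 = 58.462 → 58.46 cm.

XS 48.85 cm; S 53.08 cm; 2XL 58.46 cm.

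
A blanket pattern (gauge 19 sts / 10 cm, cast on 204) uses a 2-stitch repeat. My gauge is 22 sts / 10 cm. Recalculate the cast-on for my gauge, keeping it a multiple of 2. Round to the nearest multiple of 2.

Cast on 236 stitches.

204 × 22 / 19 = 236.21.
Nearest multiple of 2: 236.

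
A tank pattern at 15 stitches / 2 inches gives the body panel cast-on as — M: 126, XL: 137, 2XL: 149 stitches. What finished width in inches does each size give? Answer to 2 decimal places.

M 16.80 inches; XL 18.27 inches; 2XL 19.87 inches.

15/2 = 7.5 sts per in.
M: 126 / 7.5 = 16.800 → 16.80 in.
XL: 137 / 7.5 = 18.267 → 18.27 in.
2XL: 149 / 7.5 = 19.867 → 19.87 in.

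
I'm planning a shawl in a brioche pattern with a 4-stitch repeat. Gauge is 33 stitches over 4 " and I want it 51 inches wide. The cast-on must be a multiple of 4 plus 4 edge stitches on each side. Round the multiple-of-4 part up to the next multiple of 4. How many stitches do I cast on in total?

33 / 4 = 8.25 sts per inch.
51 × 8.25 = 420.75 sts.
Less 8 edge sts → 412.75 for the repeat.
Next multiple of 4: 416.
Add back 8 edge sts → 424.

CO 424 sts.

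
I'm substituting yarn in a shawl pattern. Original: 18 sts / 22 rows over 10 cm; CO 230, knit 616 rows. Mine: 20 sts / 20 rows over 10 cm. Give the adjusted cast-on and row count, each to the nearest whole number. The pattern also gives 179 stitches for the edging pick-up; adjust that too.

Stitches: 230 × 20/18 = 255.56 → 256.
Rows: 616 × 20/22 = 560.00 → 560.
edging pick-up: 179 × 20/18 = 198.89 → 199.

Cast on 256 stitches; work 560 rows; edging pick-up 199 stitches.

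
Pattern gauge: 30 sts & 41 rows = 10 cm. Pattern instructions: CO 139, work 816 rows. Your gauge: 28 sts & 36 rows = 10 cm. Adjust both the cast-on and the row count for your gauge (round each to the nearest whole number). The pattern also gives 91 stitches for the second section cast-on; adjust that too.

Stitches: 139 × 28/30 = 129.73 → 130.
Rows: 816 × 36/41 = 716.49 → 716.
second section cast-on: 91 × 28/30 = 84.93 → 85.

Cast on 130 stitches; work 716 rows; second section cast-on 85 stitches.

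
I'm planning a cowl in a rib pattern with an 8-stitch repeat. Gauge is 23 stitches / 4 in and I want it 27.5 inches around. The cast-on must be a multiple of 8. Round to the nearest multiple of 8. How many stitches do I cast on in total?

23 / 4 = 5.75 sts per inch.
27.5 × 5.75 = 158.12 sts.
Nearest multiple of 8: 160.

CO 160 sts.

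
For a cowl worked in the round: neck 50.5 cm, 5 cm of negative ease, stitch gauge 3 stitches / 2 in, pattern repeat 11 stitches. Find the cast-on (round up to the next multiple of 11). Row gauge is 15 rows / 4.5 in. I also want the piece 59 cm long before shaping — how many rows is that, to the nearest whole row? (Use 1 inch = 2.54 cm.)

Cast on 33 stitches; work 77 rows.

Finished = 50.5 − 5 = 45.5 cm.
45.5 cm × 1/2.54 = 17.91 inches.
3/2 = 1.5 sts per in; 17.91 × 1.5 = 26.87 sts.
Next multiple of 11 → 33.
59 cm = 23.23 inches; × 3.333 = 77.43 → 77 rows.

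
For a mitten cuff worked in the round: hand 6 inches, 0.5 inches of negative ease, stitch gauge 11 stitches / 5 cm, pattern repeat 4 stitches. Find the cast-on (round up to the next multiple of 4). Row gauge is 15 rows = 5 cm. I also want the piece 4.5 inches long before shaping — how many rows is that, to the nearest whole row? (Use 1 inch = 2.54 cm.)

Cast on 32 stitches; work 34 rows.

Finished = 6 − 0.5 = 5.5 inches.
5.5 inches × 2.54 = 13.97 cm.
11/5 = 2.2 sts per cm; 13.97 × 2.2 = 30.73 sts.
Next multiple of 4 → 32.
4.5 inches = 11.43 cm; × 3 = 34.29 → 34 rows.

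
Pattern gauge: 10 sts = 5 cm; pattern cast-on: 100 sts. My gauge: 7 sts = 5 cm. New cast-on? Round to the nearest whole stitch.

Scale factor = 7 / 10 = 0.700.
100 × 7 / 10 = 70.00 sts.

CO 70 sts.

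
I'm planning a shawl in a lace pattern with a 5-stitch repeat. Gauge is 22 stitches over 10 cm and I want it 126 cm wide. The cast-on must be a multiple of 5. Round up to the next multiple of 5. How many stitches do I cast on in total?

CO 280 sts.

22 / 10 = 2.2 sts per cm.
126 × 2.2 = 277.20 sts.
Next multiple of 5: 280.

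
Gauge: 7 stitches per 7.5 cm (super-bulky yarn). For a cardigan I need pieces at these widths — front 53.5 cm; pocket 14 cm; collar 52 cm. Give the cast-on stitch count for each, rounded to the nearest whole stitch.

Rate = 7/7.5 = 0.933 sts per cm.
front: 53.5 × 0.933 = 49.93 → 50.
pocket: 14 × 0.933 = 13.07 → 13.
collar: 52 × 0.933 = 48.53 → 49.

front 50; pocket 13; collar 49.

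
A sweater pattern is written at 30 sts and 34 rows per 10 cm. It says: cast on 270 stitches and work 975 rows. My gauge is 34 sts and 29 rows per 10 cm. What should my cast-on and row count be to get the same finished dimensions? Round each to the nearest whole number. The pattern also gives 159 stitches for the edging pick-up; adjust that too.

Stitches: 270 × 34/30 = 306.00 → 306.
Rows: 975 × 29/34 = 831.62 → 832.
edging pick-up: 159 × 34/30 = 180.20 → 180.

Cast on 306 stitches; work 832 rows; edging pick-up 180 stitches.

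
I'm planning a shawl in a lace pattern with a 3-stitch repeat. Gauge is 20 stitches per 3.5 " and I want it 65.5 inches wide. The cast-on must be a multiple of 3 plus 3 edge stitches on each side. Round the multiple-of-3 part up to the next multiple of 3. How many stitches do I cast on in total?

20 / 3.5 = 5.714 sts per inch.
65.5 × 5.714 = 374.29 sts.
Less 6 edge sts → 368.29 for the repeat.
Next multiple of 3: 369.
Add back 6 edge sts → 375.

CO 375 sts.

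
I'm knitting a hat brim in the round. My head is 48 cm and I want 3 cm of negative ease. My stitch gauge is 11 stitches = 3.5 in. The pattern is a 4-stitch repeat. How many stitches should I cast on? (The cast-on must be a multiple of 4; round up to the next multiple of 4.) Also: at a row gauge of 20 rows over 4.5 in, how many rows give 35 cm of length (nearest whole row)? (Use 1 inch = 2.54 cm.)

Cast on 56 stitches; work 61 rows.

Finished = 48 − 3 = 45 cm.
45 cm × 1/2.54 = 17.72 inches.
11/3.5 = 3.143 sts per in; 17.72 × 3.143 = 55.68 sts.
Next multiple of 4 → 56.
35 cm = 13.78 inches; × 4.444 = 61.24 → 61 rows.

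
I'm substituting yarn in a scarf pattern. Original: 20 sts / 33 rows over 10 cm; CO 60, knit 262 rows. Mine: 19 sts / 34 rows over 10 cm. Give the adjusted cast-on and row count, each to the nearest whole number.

Stitches: 60 × 19/20 = 57.00 → 57.
Rows: 262 × 34/33 = 269.94 → 270.

Cast on 57 stitches; work 270 rows.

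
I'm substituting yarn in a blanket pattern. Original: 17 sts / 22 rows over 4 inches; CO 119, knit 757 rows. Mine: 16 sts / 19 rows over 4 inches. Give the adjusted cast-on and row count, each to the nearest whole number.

Stitches: 119 × 16/17 = 112.00 → 112.
Rows: 757 × 19/22 = 653.77 → 654.

Cast on 112 stitches; work 654 rows.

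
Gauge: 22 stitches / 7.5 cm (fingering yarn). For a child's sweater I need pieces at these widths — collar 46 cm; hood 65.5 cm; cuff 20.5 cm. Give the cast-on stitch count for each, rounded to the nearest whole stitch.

Rate = 22/7.5 = 2.933 sts per cm.
collar: 46 × 2.933 = 134.93 → 135.
hood: 65.5 × 2.933 = 192.13 → 192.
cuff: 20.5 × 2.933 = 60.13 → 60.

collar 135; hood 192; cuff 60.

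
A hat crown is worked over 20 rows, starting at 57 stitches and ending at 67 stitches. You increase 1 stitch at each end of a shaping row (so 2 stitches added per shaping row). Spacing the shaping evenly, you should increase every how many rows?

Stitches to add: |67 − 57| = 10.
Shaping rows needed: 10 / 2 = 5.
20 rows / 5 = every 4 rows.

Increase every 4th row.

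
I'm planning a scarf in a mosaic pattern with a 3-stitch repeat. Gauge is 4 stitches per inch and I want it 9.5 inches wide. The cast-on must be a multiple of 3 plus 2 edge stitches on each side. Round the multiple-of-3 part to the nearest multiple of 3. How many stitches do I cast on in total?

Cast on 37 stitches.

4 / 1 = 4 sts per inch.
9.5 × 4 = 38.00 sts.
Less 4 edge sts → 34.00 for the repeat.
Nearest multiple of 3: 33.
Add back 4 edge sts → 37.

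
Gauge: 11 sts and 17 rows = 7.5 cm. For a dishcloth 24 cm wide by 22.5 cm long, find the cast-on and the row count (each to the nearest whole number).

Cast on 35 stitches and work 51 rows.

Stitch gauge = 11/7.5 = 1.467 sts/cm; 24 × 1.467 = 35.20 → 35 sts.
Row gauge = 17/7.5 = 2.267 rows/cm; 22.5 × 2.267 = 51.00 → 51 rows.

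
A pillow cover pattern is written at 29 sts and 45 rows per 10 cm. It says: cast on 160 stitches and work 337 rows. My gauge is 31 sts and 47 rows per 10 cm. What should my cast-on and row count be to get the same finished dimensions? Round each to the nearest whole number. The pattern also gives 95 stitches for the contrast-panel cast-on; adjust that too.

Cast on 171 stitches; work 352 rows; contrast-panel cast-on 102 stitches.

Stitches: 160 × 31/29 = 171.03 → 171.
Rows: 337 × 47/45 = 351.98 → 352.
contrast-panel cast-on: 95 × 31/29 = 101.55 → 102.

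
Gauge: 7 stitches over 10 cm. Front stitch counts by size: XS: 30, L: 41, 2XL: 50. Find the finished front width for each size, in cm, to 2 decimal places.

XS 42.86 cm; L 58.57 cm; 2XL 71.43 cm.

7/10 = 0.7 sts per cm.
XS: 30 / 0.7 = 42.857 → 42.86 cm.
L: 41 / 0.7 = 58.571 → 58.57 cm.
2XL: 50 / 0.7 = 71.429 → 71.43 cm.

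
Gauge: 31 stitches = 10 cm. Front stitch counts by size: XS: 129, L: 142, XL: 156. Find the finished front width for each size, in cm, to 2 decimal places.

XS 41.61 cm; L 45.81 cm; XL 50.32 cm.

31/10 = 3.1 sts per cm.
XS: 129 / 3.1 = 41.613 → 41.61 cm.
L: 142 / 3.1 = 45.806 → 45.81 cm.
XL: 156 / 3.1 = 50.323 → 50.32 cm.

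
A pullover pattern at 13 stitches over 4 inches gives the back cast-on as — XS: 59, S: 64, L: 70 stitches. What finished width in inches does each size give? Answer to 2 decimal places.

13/4 = 3.25 sts per in.
XS: 59 / 3.25 = 18.154 → 18.15 in.
S: 64 / 3.25 = 19.692 → 19.69 in.
L: 70 / 3.25 = 21.538 → 21.54 in.

XS 18.15 inches; S 19.69 inches; L 21.54 inches.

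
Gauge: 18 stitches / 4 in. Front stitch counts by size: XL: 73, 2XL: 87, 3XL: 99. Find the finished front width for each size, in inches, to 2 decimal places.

18/4 = 4.5 sts per in.
XL: 73 / 4.5 = 16.222 → 16.22 in.
2XL: 87 / 4.5 = 19.333 → 19.33 in.
3XL: 99 / 4.5 = 22.000 → 22.00 in.

XL 16.22 inches; 2XL 19.33 inches; 3XL 22.00 inches.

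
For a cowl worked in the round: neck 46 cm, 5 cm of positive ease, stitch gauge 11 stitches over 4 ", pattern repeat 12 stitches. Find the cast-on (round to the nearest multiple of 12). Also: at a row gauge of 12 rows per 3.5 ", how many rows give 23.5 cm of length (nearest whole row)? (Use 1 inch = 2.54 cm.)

Finished = 46 + 5 = 51 cm.
51 cm × 1/2.54 = 20.08 inches.
11/4 = 2.75 sts per in; 20.08 × 2.75 = 55.22 sts.
Nearest multiple of 12 → 60.
23.5 cm = 9.25 inches; × 3.429 = 31.72 → 32 rows.

Cast on 60 stitches; work 32 rows.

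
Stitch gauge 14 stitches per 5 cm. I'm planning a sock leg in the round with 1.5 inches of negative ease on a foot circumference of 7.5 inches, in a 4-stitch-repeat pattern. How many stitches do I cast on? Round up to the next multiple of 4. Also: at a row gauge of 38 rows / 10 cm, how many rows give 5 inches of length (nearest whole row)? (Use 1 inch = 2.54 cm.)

Finished = 7.5 − 1.5 = 6 inches.
6 inches × 2.54 = 15.24 cm.
14/5 = 2.8 sts per cm; 15.24 × 2.8 = 42.67 sts.
Next multiple of 4 → 44.
5 inches = 12.70 cm; × 3.8 = 48.26 → 48 rows.

Cast on 44 stitches; work 48 rows.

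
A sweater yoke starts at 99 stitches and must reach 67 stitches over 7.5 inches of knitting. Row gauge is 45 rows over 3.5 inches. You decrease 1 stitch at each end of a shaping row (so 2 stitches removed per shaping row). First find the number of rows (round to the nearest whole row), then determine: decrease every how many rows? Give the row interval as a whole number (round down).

Decrease every 6th row.

Rows = 7.5 × 12.857 = 96.4 → 96 rows.
Stitches to remove: 32 → 16 shaping rows (at 2 st each).
96 / 16 = 6.00 → every 6 rows.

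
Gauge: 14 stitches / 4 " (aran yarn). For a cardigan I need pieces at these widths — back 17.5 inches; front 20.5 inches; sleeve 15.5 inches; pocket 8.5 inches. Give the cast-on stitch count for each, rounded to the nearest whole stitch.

Rate = 14/4 = 3.5 sts per in.
back: 17.5 × 3.5 = 61.25 → 61.
front: 20.5 × 3.5 = 71.75 → 72.
sleeve: 15.5 × 3.5 = 54.25 → 54.
pocket: 8.5 × 3.5 = 29.75 → 30.

back 61; front 72; sleeve 54; pocket 30.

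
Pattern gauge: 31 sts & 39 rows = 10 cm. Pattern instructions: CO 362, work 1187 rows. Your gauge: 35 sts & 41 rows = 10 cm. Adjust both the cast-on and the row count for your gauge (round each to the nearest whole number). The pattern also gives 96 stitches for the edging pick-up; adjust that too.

Cast on 409 stitches; work 1248 rows; edging pick-up 108 stitches.

Stitches: 362 × 35/31 = 408.71 → 409.
Rows: 1187 × 41/39 = 1247.87 → 1248.
edging pick-up: 96 × 35/31 = 108.39 → 108.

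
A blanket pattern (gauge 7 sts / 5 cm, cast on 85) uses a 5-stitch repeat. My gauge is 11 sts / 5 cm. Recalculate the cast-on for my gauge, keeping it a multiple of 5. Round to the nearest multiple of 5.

Cast on 135 stitches.

85 × 11 / 7 = 133.57.
Nearest multiple of 5: 135.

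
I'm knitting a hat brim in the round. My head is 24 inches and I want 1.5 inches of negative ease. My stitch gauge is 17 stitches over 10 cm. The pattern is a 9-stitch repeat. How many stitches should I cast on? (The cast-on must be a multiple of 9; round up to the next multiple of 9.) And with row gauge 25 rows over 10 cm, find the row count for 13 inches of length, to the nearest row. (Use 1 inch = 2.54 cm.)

Finished = 24 − 1.5 = 22.5 inches.
22.5 inches × 2.54 = 57.15 cm.
17/10 = 1.7 sts per cm; 57.15 × 1.7 = 97.16 sts.
Next multiple of 9 → 99.
13 inches = 33.02 cm; × 2.5 = 82.55 → 83 rows.

Cast on 99 stitches; work 83 rows.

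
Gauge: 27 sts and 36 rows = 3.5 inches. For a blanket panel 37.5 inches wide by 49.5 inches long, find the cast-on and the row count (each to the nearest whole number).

Cast on 289 stitches and work 509 rows.

Stitch gauge = 27/3.5 = 7.714 sts/in; 37.5 × 7.714 = 289.29 → 289 sts.
Row gauge = 36/3.5 = 10.286 rows/in; 49.5 × 10.286 = 509.14 → 509 rows.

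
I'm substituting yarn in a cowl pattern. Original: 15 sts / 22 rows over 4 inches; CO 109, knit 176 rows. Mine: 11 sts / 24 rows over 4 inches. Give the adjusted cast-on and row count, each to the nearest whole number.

Stitches: 109 × 11/15 = 79.93 → 80.
Rows: 176 × 24/22 = 192.00 → 192.

Cast on 80 stitches; work 192 rows.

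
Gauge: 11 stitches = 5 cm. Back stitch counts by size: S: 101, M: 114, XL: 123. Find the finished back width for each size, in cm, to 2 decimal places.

S 45.91 cm; M 51.82 cm; XL 55.91 cm.

11/5 = 2.2 sts per cm.
S: 101 / 2.2 = 45.909 → 45.91 cm.
M: 114 / 2.2 = 51.818 → 51.82 cm.
XL: 123 / 2.2 = 55.909 → 55.91 cm.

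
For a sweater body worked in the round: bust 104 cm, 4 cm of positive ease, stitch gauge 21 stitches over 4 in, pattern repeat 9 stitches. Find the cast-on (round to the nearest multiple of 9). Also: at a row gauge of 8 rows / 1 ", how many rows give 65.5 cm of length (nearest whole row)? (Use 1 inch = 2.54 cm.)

Cast on 225 stitches; work 206 rows.

Finished = 104 + 4 = 108 cm.
108 cm × 1/2.54 = 42.52 inches.
21/4 = 5.25 sts per in; 42.52 × 5.25 = 223.23 sts.
Nearest multiple of 9 → 225.
65.5 cm = 25.79 inches; × 8 = 206.30 → 206 rows.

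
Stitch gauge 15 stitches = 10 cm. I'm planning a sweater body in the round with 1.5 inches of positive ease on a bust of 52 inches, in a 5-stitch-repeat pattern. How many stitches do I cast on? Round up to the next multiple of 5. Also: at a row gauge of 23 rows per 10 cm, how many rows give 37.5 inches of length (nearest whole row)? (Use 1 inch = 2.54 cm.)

Cast on 205 stitches; work 219 rows.

Finished = 52 + 1.5 = 53.5 inches.
53.5 inches × 2.54 = 135.89 cm.
15/10 = 1.5 sts per cm; 135.89 × 1.5 = 203.84 sts.
Next multiple of 5 → 205.
37.5 inches = 95.25 cm; × 2.3 = 219.07 → 219 rows.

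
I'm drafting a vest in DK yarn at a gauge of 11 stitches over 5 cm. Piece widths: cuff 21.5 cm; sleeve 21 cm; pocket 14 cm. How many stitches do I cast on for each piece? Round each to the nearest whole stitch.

Rate = 11/5 = 2.2 sts per cm.
cuff: 21.5 × 2.2 = 47.30 → 47.
sleeve: 21 × 2.2 = 46.20 → 46.
pocket: 14 × 2.2 = 30.80 → 31.

cuff 47; sleeve 46; pocket 31.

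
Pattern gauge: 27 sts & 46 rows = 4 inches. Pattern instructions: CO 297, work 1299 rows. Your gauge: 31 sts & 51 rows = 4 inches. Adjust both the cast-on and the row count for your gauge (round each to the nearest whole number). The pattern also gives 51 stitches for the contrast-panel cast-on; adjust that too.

Cast on 341 stitches; work 1440 rows; contrast-panel cast-on 59 stitches.

Stitches: 297 × 31/27 = 341.00 → 341.
Rows: 1299 × 51/46 = 1440.20 → 1440.
contrast-panel cast-on: 51 × 31/27 = 58.56 → 59.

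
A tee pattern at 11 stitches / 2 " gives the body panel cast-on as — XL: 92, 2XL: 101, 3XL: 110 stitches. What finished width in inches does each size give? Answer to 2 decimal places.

11/2 = 5.5 sts per in.
XL: 92 / 5.5 = 16.727 → 16.73 in.
2XL: 101 / 5.5 = 18.364 → 18.36 in.
3XL: 110 / 5.5 = 20.000 → 20.00 in.

XL 16.73 inches; 2XL 18.36 inches; 3XL 20.00 inches.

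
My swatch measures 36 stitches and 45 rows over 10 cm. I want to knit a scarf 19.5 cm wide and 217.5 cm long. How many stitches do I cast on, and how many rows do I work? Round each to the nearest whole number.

Cast on 70 stitches and work 979 rows.

Stitch gauge = 36/10 = 3.6 sts/cm; 19.5 × 3.6 = 70.20 → 70 sts.
Row gauge = 45/10 = 4.5 rows/cm; 217.5 × 4.5 = 978.75 → 979 rows.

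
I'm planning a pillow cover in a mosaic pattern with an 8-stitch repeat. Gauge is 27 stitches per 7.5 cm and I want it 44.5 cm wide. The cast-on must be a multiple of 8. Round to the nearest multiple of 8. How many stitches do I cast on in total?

27 / 7.5 = 3.6 sts per cm.
44.5 × 3.6 = 160.20 sts.
Nearest multiple of 8: 160.

160 stitches.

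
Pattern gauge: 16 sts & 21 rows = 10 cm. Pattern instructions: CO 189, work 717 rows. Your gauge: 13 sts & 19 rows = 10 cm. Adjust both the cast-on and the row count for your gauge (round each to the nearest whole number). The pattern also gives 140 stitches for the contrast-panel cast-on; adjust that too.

Cast on 154 stitches; work 649 rows; contrast-panel cast-on 114 stitches.

Stitches: 189 × 13/16 = 153.56 → 154.
Rows: 717 × 19/21 = 648.71 → 649.
contrast-panel cast-on: 140 × 13/16 = 113.75 → 114.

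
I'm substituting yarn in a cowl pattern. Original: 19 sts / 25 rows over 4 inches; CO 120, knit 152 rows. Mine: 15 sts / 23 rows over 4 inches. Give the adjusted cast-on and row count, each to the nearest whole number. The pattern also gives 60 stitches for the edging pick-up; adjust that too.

Cast on 95 stitches; work 140 rows; edging pick-up 47 stitches.

Stitches: 120 × 15/19 = 94.74 → 95.
Rows: 152 × 23/25 = 139.84 → 140.
edging pick-up: 60 × 15/19 = 47.37 → 47.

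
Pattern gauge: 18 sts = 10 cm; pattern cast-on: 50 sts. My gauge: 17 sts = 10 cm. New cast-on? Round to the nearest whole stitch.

Scale factor = 17 / 18 = 0.944.
50 × 17 / 18 = 47.22 sts.
→ 47 sts.

CO 47 sts.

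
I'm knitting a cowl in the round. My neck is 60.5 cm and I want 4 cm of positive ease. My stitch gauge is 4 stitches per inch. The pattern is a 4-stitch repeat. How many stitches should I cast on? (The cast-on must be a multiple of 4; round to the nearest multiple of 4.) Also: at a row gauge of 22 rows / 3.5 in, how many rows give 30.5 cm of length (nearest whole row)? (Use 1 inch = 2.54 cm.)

Cast on 100 stitches; work 75 rows.

Finished = 60.5 + 4 = 64.5 cm.
64.5 cm × 1/2.54 = 25.39 inches.
4/1 = 4 sts per in; 25.39 × 4 = 101.57 sts.
Nearest multiple of 4 → 100.
30.5 cm = 12.01 inches; × 6.286 = 75.48 → 75 rows.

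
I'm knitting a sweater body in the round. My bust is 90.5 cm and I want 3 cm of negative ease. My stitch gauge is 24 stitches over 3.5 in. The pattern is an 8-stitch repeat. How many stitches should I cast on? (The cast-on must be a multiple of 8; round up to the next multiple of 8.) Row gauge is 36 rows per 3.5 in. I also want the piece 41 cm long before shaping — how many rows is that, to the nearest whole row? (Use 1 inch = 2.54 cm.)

Finished = 90.5 − 3 = 87.5 cm.
87.5 cm × 1/2.54 = 34.45 inches.
24/3.5 = 6.857 sts per in; 34.45 × 6.857 = 236.22 sts.
Next multiple of 8 → 240.
41 cm = 16.14 inches; × 10.286 = 166.03 → 166 rows.

Cast on 240 stitches; work 166 rows.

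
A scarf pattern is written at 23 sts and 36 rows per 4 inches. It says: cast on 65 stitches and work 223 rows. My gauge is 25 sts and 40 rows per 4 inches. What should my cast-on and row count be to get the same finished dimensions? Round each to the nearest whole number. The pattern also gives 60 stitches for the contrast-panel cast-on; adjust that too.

Cast on 71 stitches; work 248 rows; contrast-panel cast-on 65 stitches.

Stitches: 65 × 25/23 = 70.65 → 71.
Rows: 223 × 40/36 = 247.78 → 248.
contrast-panel cast-on: 60 × 25/23 = 65.22 → 65.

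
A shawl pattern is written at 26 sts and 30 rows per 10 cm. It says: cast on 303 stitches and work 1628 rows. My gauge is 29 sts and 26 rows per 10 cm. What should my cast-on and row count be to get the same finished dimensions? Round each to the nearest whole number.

Cast on 338 stitches; work 1411 rows.

Stitches: 303 × 29/26 = 337.96 → 338.
Rows: 1628 × 26/30 = 1410.93 → 1411.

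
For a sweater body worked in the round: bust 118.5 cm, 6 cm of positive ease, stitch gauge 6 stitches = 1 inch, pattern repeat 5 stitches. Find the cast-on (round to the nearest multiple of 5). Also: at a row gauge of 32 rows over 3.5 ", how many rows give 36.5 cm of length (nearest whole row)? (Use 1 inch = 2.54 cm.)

Cast on 295 stitches; work 131 rows.

Finished = 118.5 + 6 = 124.5 cm.
124.5 cm × 1/2.54 = 49.02 inches.
6/1 = 6 sts per in; 49.02 × 6 = 294.09 sts.
Nearest multiple of 5 → 295.
36.5 cm = 14.37 inches; × 9.143 = 131.38 → 131 rows.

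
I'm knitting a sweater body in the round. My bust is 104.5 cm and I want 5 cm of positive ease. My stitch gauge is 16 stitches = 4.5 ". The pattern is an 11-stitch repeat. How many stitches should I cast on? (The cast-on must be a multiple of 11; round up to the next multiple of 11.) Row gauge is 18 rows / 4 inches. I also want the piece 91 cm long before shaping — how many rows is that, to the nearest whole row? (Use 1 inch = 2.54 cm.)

Finished = 104.5 + 5 = 109.5 cm.
109.5 cm × 1/2.54 = 43.11 inches.
16/4.5 = 3.556 sts per in; 43.11 × 3.556 = 153.28 sts.
Next multiple of 11 → 154.
91 cm = 35.83 inches; × 4.5 = 161.22 → 161 rows.

Cast on 154 stitches; work 161 rows.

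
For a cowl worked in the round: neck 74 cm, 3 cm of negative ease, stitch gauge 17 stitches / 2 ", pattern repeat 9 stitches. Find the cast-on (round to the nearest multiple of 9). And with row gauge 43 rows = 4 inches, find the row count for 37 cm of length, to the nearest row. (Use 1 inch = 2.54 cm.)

Cast on 234 stitches; work 157 rows.

Finished = 74 − 3 = 71 cm.
71 cm × 1/2.54 = 27.95 inches.
17/2 = 8.5 sts per in; 27.95 × 8.5 = 237.60 sts.
Nearest multiple of 9 → 234.
37 cm = 14.57 inches; × 10.75 = 156.59 → 157 rows.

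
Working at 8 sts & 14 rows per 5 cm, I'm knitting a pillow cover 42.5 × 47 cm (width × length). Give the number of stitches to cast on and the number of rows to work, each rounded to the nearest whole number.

Cast on 68 stitches and work 132 rows.

Stitch gauge = 8/5 = 1.6 sts/cm; 42.5 × 1.6 = 68.00 → 68 sts.
Row gauge = 14/5 = 2.8 rows/cm; 47 × 2.8 = 131.60 → 132 rows.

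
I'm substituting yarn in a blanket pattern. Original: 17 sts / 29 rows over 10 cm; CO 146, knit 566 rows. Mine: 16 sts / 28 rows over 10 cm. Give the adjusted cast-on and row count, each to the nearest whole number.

Stitches: 146 × 16/17 = 137.41 → 137.
Rows: 566 × 28/29 = 546.48 → 546.

Cast on 137 stitches; work 546 rows.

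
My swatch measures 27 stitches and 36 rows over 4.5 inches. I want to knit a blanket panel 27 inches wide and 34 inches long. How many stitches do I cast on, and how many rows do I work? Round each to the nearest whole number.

Stitch gauge = 27/4.5 = 6 sts/in; 27 × 6 = 162.00 → 162 sts.
Row gauge = 36/4.5 = 8 rows/in; 34 × 8 = 272.00 → 272 rows.

Cast on 162 stitches and work 272 rows.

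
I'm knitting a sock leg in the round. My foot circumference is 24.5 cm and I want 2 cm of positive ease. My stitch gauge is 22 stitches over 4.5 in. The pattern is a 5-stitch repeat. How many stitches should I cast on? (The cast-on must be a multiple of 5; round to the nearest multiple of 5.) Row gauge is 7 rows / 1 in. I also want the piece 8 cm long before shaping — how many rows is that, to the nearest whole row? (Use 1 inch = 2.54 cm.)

Finished = 24.5 + 2 = 26.5 cm.
26.5 cm × 1/2.54 = 10.43 inches.
22/4.5 = 4.889 sts per in; 10.43 × 4.889 = 51.01 sts.
Nearest multiple of 5 → 50.
8 cm = 3.15 inches; × 7 = 22.05 → 22 rows.

Cast on 50 stitches; work 22 rows.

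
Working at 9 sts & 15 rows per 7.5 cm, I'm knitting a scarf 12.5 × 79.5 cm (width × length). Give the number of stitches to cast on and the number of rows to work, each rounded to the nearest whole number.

Stitch gauge = 9/7.5 = 1.2 sts/cm; 12.5 × 1.2 = 15.00 → 15 sts.
Row gauge = 15/7.5 = 2 rows/cm; 79.5 × 2 = 159.00 → 159 rows.

Cast on 15 stitches and work 159 rows.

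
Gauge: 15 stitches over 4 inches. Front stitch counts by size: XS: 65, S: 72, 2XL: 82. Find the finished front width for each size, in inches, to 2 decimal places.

15/4 = 3.75 sts per in.
XS: 65 / 3.75 = 17.333 → 17.33 in.
S: 72 / 3.75 = 19.200 → 19.20 in.
2XL: 82 / 3.75 = 21.867 → 21.87 in.

XS 17.33 inches; S 19.20 inches; 2XL 21.87 inches.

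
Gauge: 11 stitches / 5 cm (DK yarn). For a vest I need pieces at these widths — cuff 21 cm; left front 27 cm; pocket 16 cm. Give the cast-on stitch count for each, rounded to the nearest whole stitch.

cuff 46; left front 59; pocket 35.

Rate = 11/5 = 2.2 sts per cm.
cuff: 21 × 2.2 = 46.20 → 46.
left front: 27 × 2.2 = 59.40 → 59.
pocket: 16 × 2.2 = 35.20 → 35.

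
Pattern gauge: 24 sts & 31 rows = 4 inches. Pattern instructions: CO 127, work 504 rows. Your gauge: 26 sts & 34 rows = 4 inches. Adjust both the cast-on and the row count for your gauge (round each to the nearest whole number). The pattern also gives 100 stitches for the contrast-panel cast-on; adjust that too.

Stitches: 127 × 26/24 = 137.58 → 138.
Rows: 504 × 34/31 = 552.77 → 553.
contrast-panel cast-on: 100 × 26/24 = 108.33 → 108.

Cast on 138 stitches; work 553 rows; contrast-panel cast-on 108 stitches.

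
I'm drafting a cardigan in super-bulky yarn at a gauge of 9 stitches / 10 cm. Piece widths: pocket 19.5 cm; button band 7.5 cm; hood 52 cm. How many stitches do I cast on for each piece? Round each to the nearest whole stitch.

Rate = 9/10 = 0.9 sts per cm.
pocket: 19.5 × 0.9 = 17.55 → 18.
button band: 7.5 × 0.9 = 6.75 → 7.
hood: 52 × 0.9 = 46.80 → 47.

pocket 18; button band 7; hood 47.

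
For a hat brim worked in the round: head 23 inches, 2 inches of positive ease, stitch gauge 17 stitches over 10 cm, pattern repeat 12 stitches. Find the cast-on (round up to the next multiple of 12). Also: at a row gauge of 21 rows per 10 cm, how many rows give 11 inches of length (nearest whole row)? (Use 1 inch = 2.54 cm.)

Cast on 108 stitches; work 59 rows.

Finished = 23 + 2 = 25 inches.
25 inches × 2.54 = 63.50 cm.
17/10 = 1.7 sts per cm; 63.50 × 1.7 = 107.95 sts.
Next multiple of 12 → 108.
11 inches = 27.94 cm; × 2.1 = 58.67 → 59 rows.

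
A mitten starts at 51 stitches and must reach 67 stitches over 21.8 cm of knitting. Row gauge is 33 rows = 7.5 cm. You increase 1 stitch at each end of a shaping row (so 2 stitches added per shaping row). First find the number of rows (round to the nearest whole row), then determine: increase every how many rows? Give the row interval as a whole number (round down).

Increase every 12th row.

Rows = 21.8 × 4.4 = 95.9 → 96 rows.
Stitches to add: 16 → 8 shaping rows (at 2 st each).
96 / 8 = 12.00 → every 12 rows.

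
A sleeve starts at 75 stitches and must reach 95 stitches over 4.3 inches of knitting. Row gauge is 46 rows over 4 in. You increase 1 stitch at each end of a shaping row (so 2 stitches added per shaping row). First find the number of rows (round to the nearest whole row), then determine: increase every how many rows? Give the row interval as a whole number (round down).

Rows = 4.3 × 11.5 = 49.4 → 49 rows.
Stitches to add: 20 → 10 shaping rows (at 2 st each).
49 / 10 = 4.90 → every 4 rows.

Increase every 4th row.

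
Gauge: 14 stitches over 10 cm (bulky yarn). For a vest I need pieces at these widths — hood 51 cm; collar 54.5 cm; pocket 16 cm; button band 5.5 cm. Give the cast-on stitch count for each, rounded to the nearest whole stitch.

Rate = 14/10 = 1.4 sts per cm.
hood: 51 × 1.4 = 71.40 → 71.
collar: 54.5 × 1.4 = 76.30 → 76.
pocket: 16 × 1.4 = 22.40 → 22.
button band: 5.5 × 1.4 = 7.70 → 8.

hood 71; collar 76; pocket 22; button band 8.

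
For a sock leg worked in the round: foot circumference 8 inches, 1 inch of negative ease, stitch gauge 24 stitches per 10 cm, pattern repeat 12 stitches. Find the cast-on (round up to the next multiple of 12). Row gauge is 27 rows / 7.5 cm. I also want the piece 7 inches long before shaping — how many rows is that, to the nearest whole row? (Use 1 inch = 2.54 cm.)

Finished = 8 − 1 = 7 inches.
7 inches × 2.54 = 17.78 cm.
24/10 = 2.4 sts per cm; 17.78 × 2.4 = 42.67 sts.
Next multiple of 12 → 48.
7 inches = 17.78 cm; × 3.6 = 64.01 → 64 rows.

Cast on 48 stitches; work 64 rows.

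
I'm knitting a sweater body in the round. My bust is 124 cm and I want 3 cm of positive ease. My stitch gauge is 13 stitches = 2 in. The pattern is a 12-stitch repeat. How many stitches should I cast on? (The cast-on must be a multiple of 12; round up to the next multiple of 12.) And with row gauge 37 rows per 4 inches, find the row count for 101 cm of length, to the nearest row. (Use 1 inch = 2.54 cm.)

Finished = 124 + 3 = 127 cm.
127 cm × 1/2.54 = 50.00 inches.
13/2 = 6.5 sts per in; 50.00 × 6.5 = 325.00 sts.
Next multiple of 12 → 336.
101 cm = 39.76 inches; × 9.25 = 367.81 → 368 rows.

Cast on 336 stitches; work 368 rows.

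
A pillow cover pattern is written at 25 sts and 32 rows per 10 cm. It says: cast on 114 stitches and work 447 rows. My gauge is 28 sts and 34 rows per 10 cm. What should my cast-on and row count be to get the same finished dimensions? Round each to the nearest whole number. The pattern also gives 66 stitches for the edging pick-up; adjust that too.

Cast on 128 stitches; work 475 rows; edging pick-up 74 stitches.

Stitches: 114 × 28/25 = 127.68 → 128.
Rows: 447 × 34/32 = 474.94 → 475.
edging pick-up: 66 × 28/25 = 73.92 → 74.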